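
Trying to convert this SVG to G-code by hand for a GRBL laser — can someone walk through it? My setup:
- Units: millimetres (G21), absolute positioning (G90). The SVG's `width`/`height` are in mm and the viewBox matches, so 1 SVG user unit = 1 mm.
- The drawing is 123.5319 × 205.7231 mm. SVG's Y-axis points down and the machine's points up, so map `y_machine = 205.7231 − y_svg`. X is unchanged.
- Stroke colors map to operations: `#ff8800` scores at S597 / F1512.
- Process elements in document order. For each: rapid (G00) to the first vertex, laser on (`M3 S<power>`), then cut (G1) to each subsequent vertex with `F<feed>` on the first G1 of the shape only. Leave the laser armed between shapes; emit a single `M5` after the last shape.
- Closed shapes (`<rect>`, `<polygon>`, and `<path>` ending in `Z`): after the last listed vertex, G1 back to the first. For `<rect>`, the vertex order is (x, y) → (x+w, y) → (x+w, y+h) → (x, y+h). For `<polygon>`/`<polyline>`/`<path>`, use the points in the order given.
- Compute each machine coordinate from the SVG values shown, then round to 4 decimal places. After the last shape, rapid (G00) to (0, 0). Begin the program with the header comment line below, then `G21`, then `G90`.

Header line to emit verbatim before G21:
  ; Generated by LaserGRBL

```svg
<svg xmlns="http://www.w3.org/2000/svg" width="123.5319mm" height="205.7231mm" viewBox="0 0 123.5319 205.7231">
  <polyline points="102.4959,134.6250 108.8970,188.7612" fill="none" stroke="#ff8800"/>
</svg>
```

Since the viewBox matches the mm dimensions, user units are millimetres directly. The only transform is the Y-flip y_m = 205.7231 − y_svg.

Shape 1 is a line segment drawn with `<polyline>`. Its stroke #ff8800 means score at S597, F1512. After flipping Y the toolpath is (102.4959,71.0981) → (108.8970,16.9619).

; Generated by LaserGRBL
G21
G90
G00 X102.4959 Y71.0981
M3 S597
G1 X108.8970 Y16.9619 F1512
M5
G00 X0.0000 Y0.0000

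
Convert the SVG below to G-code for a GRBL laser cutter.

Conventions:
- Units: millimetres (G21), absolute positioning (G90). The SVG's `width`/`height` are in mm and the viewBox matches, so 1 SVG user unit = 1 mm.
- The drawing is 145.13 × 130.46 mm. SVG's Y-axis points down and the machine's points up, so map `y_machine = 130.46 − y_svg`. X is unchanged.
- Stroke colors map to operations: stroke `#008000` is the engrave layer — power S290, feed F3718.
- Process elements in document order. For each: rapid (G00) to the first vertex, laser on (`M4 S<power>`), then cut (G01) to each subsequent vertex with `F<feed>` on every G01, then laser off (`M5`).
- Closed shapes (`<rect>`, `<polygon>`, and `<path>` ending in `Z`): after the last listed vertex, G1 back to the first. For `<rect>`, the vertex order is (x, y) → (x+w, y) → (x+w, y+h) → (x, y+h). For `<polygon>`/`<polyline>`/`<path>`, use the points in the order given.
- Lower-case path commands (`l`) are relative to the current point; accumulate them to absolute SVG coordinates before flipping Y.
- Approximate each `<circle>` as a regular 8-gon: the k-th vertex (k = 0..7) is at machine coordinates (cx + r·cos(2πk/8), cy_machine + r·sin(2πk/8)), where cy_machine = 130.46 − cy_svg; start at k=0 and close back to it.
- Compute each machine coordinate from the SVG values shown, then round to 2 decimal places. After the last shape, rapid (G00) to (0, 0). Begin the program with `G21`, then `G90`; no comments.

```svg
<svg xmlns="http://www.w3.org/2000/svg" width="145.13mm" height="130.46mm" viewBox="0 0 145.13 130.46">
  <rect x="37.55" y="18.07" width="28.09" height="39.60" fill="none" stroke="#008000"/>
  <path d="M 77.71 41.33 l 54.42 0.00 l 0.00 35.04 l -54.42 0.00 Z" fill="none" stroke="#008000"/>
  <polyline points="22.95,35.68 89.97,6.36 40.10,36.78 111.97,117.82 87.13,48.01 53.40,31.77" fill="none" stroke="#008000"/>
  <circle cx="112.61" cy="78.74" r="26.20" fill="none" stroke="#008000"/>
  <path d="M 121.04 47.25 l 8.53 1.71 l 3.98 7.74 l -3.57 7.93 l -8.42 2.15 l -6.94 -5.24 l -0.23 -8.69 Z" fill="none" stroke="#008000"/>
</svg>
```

G21
G90
G00 X37.55 Y112.39
M4 S290
G01 X65.64 Y112.39 F3718
G01 X65.64 Y72.79 F3718
G01 X37.55 Y72.79 F3718
G01 X37.55 Y112.39 F3718
M5
G00 X77.71 Y89.13
M4 S290
G01 X132.13 Y89.13 F3718
G01 X132.13 Y54.09 F3718
G01 X77.71 Y54.09 F3718
G01 X77.71 Y89.13 F3718
M5
G00 X22.95 Y94.78
M4 S290
G01 X89.97 Y124.10 F3718
G01 X40.10 Y93.68 F3718
G01 X111.97 Y12.64 F3718
G01 X87.13 Y82.45 F3718
G01 X53.40 Y98.69 F3718
M5
G00 X138.81 Y51.72
M4 S290
G01 X131.14 Y70.25 F3718
G01 X112.61 Y77.92 F3718
G01 X94.08 Y70.25 F3718
G01 X86.41 Y51.72 F3718
G01 X94.08 Y33.19 F3718
G01 X112.61 Y25.52 F3718
G01 X131.14 Y33.19 F3718
G01 X138.81 Y51.72 F3718
M5
G00 X121.04 Y83.21
M4 S290
G01 X129.57 Y81.50 F3718
G01 X133.55 Y73.76 F3718
G01 X129.98 Y65.83 F3718
G01 X121.56 Y63.68 F3718
G01 X114.62 Y68.92 F3718
G01 X114.39 Y77.61 F3718
G01 X121.04 Y83.21 F3718
M5
G00 X0.00 Y0.00

viewBox `0 0 145.13 130.46` with mm width/height → 1 unit = 1 mm. Flip: y_m = 130.46 − y_svg.

**Shape 1** — `<rect>` rectangle, stroke `#008000` → engrave (S290, F3718). Machine vertices: (37.55,112.39) → (65.64,112.39) → (65.64,72.79) → (37.55,72.79) → (37.55,112.39). Closed: final G1 returns to the first vertex.

**Shape 2** — `<path>` rectangle, stroke `#008000` → engrave (S290, F3718). Machine vertices: (77.71,89.13) → (132.13,89.13) → (132.13,54.09) → (77.71,54.09) → (77.71,89.13). Closed: final G1 returns to the first vertex.

**Shape 3** — `<polyline>` open polyline, stroke `#008000` → engrave (S290, F3718). Machine vertices: (22.95,94.78) → (89.97,124.10) → (40.10,93.68) → (111.97,12.64) → (87.13,82.45) → (53.40,98.69). Open path.

**Shape 4** — `<circle>` circle, stroke `#008000` → engrave (S290, F3718). Machine vertices: (138.81,51.72) → (131.14,70.25) → (112.61,77.92) → (94.08,70.25) → (86.41,51.72) → (94.08,33.19) → (112.61,25.52) → (131.14,33.19) → (138.81,51.72). Closed: final G1 returns to the first vertex.

**Shape 5** — `<path>` regular polygon, stroke `#008000` → engrave (S290, F3718). Machine vertices: (121.04,83.21) → (129.57,81.50) → (133.55,73.76) → (129.98,65.83) → (121.56,63.68) → (114.62,68.92) → (114.39,77.61) → (121.04,83.21). Closed: final G1 returns to the first vertex.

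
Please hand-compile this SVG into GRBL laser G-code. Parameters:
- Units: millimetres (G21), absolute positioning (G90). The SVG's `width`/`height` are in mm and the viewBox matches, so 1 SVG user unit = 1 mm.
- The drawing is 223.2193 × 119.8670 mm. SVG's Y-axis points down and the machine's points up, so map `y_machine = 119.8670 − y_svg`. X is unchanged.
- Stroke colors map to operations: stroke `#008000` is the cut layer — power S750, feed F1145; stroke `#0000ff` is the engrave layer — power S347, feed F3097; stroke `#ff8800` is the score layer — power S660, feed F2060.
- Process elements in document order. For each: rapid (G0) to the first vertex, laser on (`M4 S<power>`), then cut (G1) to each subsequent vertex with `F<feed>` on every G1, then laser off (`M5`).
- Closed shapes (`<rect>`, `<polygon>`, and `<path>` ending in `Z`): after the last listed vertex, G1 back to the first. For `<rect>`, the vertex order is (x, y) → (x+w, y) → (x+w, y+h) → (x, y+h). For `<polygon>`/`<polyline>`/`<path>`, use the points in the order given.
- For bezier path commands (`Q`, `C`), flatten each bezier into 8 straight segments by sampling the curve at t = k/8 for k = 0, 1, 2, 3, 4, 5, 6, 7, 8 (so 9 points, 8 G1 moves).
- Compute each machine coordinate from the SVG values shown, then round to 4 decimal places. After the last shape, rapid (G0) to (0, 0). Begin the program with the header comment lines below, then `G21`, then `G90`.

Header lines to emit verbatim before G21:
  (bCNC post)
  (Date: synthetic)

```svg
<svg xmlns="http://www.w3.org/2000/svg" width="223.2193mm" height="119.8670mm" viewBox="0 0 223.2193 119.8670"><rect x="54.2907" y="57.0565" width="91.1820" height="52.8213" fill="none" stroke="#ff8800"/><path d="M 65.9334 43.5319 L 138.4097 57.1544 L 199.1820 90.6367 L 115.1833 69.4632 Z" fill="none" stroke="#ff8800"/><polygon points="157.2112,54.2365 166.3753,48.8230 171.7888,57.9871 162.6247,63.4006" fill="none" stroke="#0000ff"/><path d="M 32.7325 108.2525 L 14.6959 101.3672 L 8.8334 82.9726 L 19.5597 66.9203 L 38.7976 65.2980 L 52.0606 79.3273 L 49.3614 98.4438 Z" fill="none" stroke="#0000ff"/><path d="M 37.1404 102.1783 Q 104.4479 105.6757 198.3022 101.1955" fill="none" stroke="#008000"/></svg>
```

(bCNC post)
(Date: synthetic)
G21
G90
G0 X54.2907 Y62.8105
M4 S660
G1 X145.4727 Y62.8105 F2060
G1 X145.4727 Y9.9892 F2060
G1 X54.2907 Y9.9892 F2060
G1 X54.2907 Y62.8105 F2060
M5
G0 X65.9334 Y76.3351
M4 S660
G1 X138.4097 Y62.7126 F2060
G1 X199.1820 Y29.2303 F2060
G1 X115.1833 Y50.4038 F2060
G1 X65.9334 Y76.3351 F2060
M5
G0 X157.2112 Y65.6305
M4 S347
G1 X166.3753 Y71.0440 F3097
G1 X171.7888 Y61.8799 F3097
G1 X162.6247 Y56.4664 F3097
G1 X157.2112 Y65.6305 F3097
M5
G0 X32.7325 Y11.6145
M4 S347
G1 X14.6959 Y18.4998 F3097
G1 X8.8334 Y36.8944 F3097
G1 X19.5597 Y52.9467 F3097
G1 X38.7976 Y54.5690 F3097
G1 X52.0606 Y40.5397 F3097
G1 X49.3614 Y21.4232 F3097
G1 X32.7325 Y11.6145 F3097
M5
G0 X37.1404 Y17.6887
M4 S750
G1 X54.3821 Y16.9390 F1145
G1 X72.4533 Y16.4386 F1145
G1 X91.3542 Y16.1875 F1145
G1 X111.0846 Y16.1857 F1145
G1 X131.6446 Y16.4332 F1145
G1 X153.0342 Y16.9300 F1145
G1 X175.2534 Y17.6761 F1145
G1 X198.3022 Y18.6715 F1145
M5
G0 X0.0000 Y0.0000

1 u = 1 mm; y_m = 119.8670 − y.

[1] `<rect>` rectangle, #ff8800→score S660 F2060: (54.2907,62.8105) → (145.4727,62.8105) → (145.4727,9.9892) → (54.2907,9.9892) → (54.2907,62.8105) (closed)

[2] `<path>` closed polygon, #ff8800→score S660 F2060: (65.9334,76.3351) → (138.4097,62.7126) → (199.1820,29.2303) → (115.1833,50.4038) → (65.9334,76.3351) (closed)

[3] `<polygon>` regular polygon, #0000ff→engrave S347 F3097: (157.2112,65.6305) → (166.3753,71.0440) → (171.7888,61.8799) → (162.6247,56.4664) → (157.2112,65.6305) (closed)

[4] `<path>` regular polygon, #0000ff→engrave S347 F3097: (32.7325,11.6145) → (14.6959,18.4998) → (8.8334,36.8944) → (19.5597,52.9467) → (38.7976,54.5690) → (52.0606,40.5397) → (49.3614,21.4232) → (32.7325,11.6145) (closed)

[5] `<path>` quadratic bezier, #008000→cut S750 F1145: (37.1404,17.6887) → (54.3821,16.9390) → (72.4533,16.4386) → (91.3542,16.1875) → (111.0846,16.1857) → (131.6446,16.4332) → (153.0342,16.9300) → (175.2534,17.6761) → (198.3022,18.6715)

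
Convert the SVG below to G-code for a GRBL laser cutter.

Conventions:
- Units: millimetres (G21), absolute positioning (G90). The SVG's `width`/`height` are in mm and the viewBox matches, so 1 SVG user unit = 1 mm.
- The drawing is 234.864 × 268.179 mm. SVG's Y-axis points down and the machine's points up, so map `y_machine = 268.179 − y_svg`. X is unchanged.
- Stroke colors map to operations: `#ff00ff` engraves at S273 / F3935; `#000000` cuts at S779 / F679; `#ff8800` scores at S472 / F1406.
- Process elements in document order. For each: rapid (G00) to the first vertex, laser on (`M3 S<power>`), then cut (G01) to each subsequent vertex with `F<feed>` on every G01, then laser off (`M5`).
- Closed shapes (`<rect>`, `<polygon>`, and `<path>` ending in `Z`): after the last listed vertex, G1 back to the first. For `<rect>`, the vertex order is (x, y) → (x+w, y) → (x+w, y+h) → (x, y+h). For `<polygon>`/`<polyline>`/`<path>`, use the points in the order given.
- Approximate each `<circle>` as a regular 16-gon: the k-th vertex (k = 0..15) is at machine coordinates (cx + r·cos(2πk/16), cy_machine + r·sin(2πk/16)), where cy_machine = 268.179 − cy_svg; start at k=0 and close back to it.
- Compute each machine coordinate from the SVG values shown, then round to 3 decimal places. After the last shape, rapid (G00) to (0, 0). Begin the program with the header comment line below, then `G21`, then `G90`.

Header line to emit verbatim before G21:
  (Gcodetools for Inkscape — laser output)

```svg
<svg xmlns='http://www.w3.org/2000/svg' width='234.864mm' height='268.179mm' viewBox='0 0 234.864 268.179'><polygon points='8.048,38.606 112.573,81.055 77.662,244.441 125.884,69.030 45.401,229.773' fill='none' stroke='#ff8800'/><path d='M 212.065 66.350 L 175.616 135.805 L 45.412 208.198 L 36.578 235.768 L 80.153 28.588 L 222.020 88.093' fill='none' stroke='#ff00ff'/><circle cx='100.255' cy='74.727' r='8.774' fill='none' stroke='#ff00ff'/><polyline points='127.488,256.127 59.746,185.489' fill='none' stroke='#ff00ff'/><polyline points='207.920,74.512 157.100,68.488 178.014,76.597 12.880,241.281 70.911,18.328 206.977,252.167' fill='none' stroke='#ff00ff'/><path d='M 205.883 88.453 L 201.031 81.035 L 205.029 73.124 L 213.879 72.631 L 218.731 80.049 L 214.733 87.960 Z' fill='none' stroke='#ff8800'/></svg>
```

(Gcodetools for Inkscape — laser output)
G21
G90
G00 X8.048 Y229.573
M3 S472
G01 X112.573 Y187.124 F1406
G01 X77.662 Y23.738 F1406
G01 X125.884 Y199.149 F1406
G01 X45.401 Y38.406 F1406
G01 X8.048 Y229.573 F1406
M5
G00 X212.065 Y201.829
M3 S273
G01 X175.616 Y132.374 F3935
G01 X45.412 Y59.981 F3935
G01 X36.578 Y32.411 F3935
G01 X80.153 Y239.591 F3935
G01 X222.020 Y180.086 F3935
M5
G00 X109.029 Y193.452
M3 S273
G01 X108.361 Y196.810 F3935
G01 X106.459 Y199.656 F3935
G01 X103.613 Y201.558 F3935
G01 X100.255 Y202.226 F3935
G01 X96.897 Y201.558 F3935
G01 X94.051 Y199.656 F3935
G01 X92.149 Y196.810 F3935
G01 X91.481 Y193.452 F3935
G01 X92.149 Y190.094 F3935
G01 X94.051 Y187.248 F3935
G01 X96.897 Y185.346 F3935
G01 X100.255 Y184.678 F3935
G01 X103.613 Y185.346 F3935
G01 X106.459 Y187.248 F3935
G01 X108.361 Y190.094 F3935
G01 X109.029 Y193.452 F3935
M5
G00 X127.488 Y12.052
M3 S273
G01 X59.746 Y82.690 F3935
M5
G00 X207.920 Y193.667
M3 S273
G01 X157.100 Y199.691 F3935
G01 X178.014 Y191.582 F3935
G01 X12.880 Y26.898 F3935
G01 X70.911 Y249.851 F3935
G01 X206.977 Y16.012 F3935
M5
G00 X205.883 Y179.726
M3 S472
G01 X201.031 Y187.144 F1406
G01 X205.029 Y195.055 F1406
G01 X213.879 Y195.548 F1406
G01 X218.731 Y188.130 F1406
G01 X214.733 Y180.219 F1406
G01 X205.883 Y179.726 F1406
M5
G00 X0.000 Y0.000

Since the viewBox matches the mm dimensions, user units are millimetres directly. The only transform is the Y-flip y_m = 268.179 − y_svg.

Shape 1 is a closed polygon drawn with `<polygon>`. Its stroke #ff8800 means score at S472, F1406. After flipping Y the toolpath is (8.048,229.573) → (112.573,187.124) → (77.662,23.738) → (125.884,199.149) → (45.401,38.406) → (8.048,229.573), returning to the start.

Shape 2 is a open polyline drawn with `<path>`. Its stroke #ff00ff means engrave at S273, F3935. After flipping Y the toolpath is (212.065,201.829) → (175.616,132.374) → (45.412,59.981) → (36.578,32.411) → (80.153,239.591) → (222.020,180.086).

Shape 3 is a circle drawn with `<circle>`. Its stroke #ff00ff means engrave at S273, F3935. After flipping Y the toolpath is (109.029,193.452) → (108.361,196.810) → (106.459,199.656) → (103.613,201.558) → (100.255,202.226) → (96.897,201.558) → (94.051,199.656) → (92.149,196.810) → (91.481,193.452) → (92.149,190.094) → (94.051,187.248) → (96.897,185.346) → (100.255,184.678) → (103.613,185.346) → (106.459,187.248) → (108.361,190.094) → (109.029,193.452), returning to the start.

Shape 4 is a line segment drawn with `<polyline>`. Its stroke #ff00ff means engrave at S273, F3935. After flipping Y the toolpath is (127.488,12.052) → (59.746,82.690).

Shape 5 is a open polyline drawn with `<polyline>`. Its stroke #ff00ff means engrave at S273, F3935. After flipping Y the toolpath is (207.920,193.667) → (157.100,199.691) → (178.014,191.582) → (12.880,26.898) → (70.911,249.851) → (206.977,16.012).

Shape 6 is a regular polygon drawn with `<path>`. Its stroke #ff8800 means score at S472, F1406. After flipping Y the toolpath is (205.883,179.726) → (201.031,187.144) → (205.029,195.055) → (213.879,195.548) → (218.731,188.130) → (214.733,180.219) → (205.883,179.726), returning to the start.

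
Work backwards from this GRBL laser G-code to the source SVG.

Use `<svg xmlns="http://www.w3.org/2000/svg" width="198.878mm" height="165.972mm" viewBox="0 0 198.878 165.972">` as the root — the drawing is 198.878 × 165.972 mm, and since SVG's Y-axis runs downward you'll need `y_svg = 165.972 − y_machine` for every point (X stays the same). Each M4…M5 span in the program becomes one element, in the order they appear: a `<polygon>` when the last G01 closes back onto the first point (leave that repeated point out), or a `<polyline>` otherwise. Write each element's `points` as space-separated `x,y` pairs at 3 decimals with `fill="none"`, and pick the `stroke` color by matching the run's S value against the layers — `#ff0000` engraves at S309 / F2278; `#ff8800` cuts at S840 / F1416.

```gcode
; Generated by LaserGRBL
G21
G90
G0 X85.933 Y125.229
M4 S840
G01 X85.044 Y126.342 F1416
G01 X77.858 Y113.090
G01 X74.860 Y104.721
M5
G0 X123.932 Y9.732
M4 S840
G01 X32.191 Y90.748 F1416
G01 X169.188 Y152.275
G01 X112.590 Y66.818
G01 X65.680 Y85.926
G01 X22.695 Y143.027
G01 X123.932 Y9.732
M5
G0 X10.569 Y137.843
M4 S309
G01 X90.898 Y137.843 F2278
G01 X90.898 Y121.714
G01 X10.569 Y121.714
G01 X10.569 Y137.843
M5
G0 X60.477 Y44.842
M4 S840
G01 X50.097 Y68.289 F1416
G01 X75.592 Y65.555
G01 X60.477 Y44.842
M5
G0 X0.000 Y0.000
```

Machine Y-up, SVG Y-down with viewBox height 165.972, so y_svg = 165.972 − y_machine; X carries over.

Run 1: S840 ⇒ cut layer `#ff8800`. The run is open, so emit a `<polyline>` with points (Y-flipped): 85.933,40.743 85.044,39.630 77.858,52.882 74.860,61.251.

Run 2: power S840 maps to stroke `#ff8800` (cut). The run returns to its start, so emit a `<polygon>` with points (Y-flipped): 123.932,156.240 32.191,75.224 169.188,13.697 112.590,99.154 65.680,80.046 22.695,22.945.

Run 3: power S309 maps to stroke `#ff0000` (engrave). The run returns to its start, so emit a `<polygon>` with points (Y-flipped): 10.569,28.129 90.898,28.129 90.898,44.258 10.569,44.258.

Run 4: the run's S840 means `#ff8800` (cut). The run returns to its start, so emit a `<polygon>` with points (Y-flipped): 60.477,121.130 50.097,97.683 75.592,100.417.

<svg xmlns="http://www.w3.org/2000/svg" width="198.878mm" height="165.972mm" viewBox="0 0 198.878 165.972">
  <polyline points="85.933,40.743 85.044,39.630 77.858,52.882 74.860,61.251" fill="none" stroke="#ff8800"/>
  <polygon points="123.932,156.240 32.191,75.224 169.188,13.697 112.590,99.154 65.680,80.046 22.695,22.945" fill="none" stroke="#ff8800"/>
  <polygon points="10.569,28.129 90.898,28.129 90.898,44.258 10.569,44.258" fill="none" stroke="#ff0000"/>
  <polygon points="60.477,121.130 50.097,97.683 75.592,100.417" fill="none" stroke="#ff8800"/>
</svg>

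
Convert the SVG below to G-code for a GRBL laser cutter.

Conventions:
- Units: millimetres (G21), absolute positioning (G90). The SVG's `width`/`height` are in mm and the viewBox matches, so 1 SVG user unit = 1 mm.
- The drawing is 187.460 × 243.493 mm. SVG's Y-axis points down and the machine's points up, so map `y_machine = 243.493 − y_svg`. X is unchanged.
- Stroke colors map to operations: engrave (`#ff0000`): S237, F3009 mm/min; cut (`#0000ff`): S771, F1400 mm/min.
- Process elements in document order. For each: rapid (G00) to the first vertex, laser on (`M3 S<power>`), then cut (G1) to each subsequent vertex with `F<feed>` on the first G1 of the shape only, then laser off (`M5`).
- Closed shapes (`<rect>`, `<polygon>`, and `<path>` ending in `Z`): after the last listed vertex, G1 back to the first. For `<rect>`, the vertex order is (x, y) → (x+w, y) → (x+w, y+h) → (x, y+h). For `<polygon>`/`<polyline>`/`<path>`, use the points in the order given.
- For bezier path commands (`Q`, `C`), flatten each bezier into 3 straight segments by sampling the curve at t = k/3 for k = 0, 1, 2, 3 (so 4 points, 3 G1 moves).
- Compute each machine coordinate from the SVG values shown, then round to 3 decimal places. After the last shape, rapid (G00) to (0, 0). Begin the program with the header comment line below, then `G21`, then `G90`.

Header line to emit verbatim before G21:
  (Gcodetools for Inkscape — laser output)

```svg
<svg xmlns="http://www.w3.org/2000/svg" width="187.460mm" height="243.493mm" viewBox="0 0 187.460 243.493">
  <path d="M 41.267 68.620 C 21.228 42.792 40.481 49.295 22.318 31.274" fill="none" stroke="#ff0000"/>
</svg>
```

viewBox `0 0 187.460 243.493` with mm width/height → 1 unit = 1 mm. Flip: y_m = 243.493 − y_svg.

**Shape 1** — `<path>` cubic bezier, stroke `#ff0000` → engrave (S237, F3009). Control points (SVG): P0=(41.267,68.620), P1=(21.228,42.792), P2=(40.481,49.295), P3=(22.318,31.274); sampled at t=k/3. Machine vertices: (41.267,174.873) → (31.484,192.030) → (30.850,200.267) → (22.318,212.219). Open path.

(Gcodetools for Inkscape — laser output)
G21
G90
G00 X41.267 Y174.873
M3 S237
G1 X31.484 Y192.030 F3009
G1 X30.850 Y200.267
G1 X22.318 Y212.219
M5
G00 X0.000 Y0.000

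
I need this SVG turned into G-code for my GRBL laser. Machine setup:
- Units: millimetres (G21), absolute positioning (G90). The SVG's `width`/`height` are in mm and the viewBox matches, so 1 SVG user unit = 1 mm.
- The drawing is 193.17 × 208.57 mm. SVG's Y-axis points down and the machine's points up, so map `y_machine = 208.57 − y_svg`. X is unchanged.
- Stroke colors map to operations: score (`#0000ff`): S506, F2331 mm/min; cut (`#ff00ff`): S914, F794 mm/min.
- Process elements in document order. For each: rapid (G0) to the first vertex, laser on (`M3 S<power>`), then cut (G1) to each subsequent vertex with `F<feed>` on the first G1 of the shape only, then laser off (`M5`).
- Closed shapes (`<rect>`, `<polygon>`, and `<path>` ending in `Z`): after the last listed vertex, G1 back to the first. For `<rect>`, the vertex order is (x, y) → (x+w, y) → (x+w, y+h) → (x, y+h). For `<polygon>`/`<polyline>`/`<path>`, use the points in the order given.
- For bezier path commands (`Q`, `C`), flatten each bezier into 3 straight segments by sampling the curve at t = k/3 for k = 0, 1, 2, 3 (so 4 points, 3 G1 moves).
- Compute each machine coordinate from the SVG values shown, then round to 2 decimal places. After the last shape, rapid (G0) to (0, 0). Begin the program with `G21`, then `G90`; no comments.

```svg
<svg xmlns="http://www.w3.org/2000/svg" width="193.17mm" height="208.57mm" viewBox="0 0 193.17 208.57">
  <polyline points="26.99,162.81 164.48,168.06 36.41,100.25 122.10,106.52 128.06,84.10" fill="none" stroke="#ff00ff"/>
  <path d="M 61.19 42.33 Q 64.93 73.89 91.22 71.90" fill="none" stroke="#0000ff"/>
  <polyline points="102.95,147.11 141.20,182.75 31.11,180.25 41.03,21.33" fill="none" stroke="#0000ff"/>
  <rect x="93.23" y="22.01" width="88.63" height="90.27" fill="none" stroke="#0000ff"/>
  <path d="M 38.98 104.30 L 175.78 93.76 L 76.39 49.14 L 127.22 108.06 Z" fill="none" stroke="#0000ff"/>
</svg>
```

Since the viewBox matches the mm dimensions, user units are millimetres directly. The only transform is the Y-flip y_m = 208.57 − y_svg.

Shape 1 is a open polyline drawn with `<polyline>`. Its stroke #ff00ff means cut at S914, F794. After flipping Y the toolpath is (26.99,45.76) → (164.48,40.51) → (36.41,108.32) → (122.10,102.05) → (128.06,124.47).

Shape 2 is a quadratic bezier drawn with `<path>`. Its stroke #0000ff means score at S506, F2331. After flipping Y the toolpath is (61.19,166.24) → (66.19,148.93) → (76.20,139.07) → (91.22,136.67).

Shape 3 is a open polyline drawn with `<polyline>`. Its stroke #0000ff means score at S506, F2331. After flipping Y the toolpath is (102.95,61.46) → (141.20,25.82) → (31.11,28.32) → (41.03,187.24).

Shape 4 is a rectangle drawn with `<rect>`. Its stroke #0000ff means score at S506, F2331. After flipping Y the toolpath is (93.23,186.56) → (181.86,186.56) → (181.86,96.29) → (93.23,96.29) → (93.23,186.56), returning to the start.

Shape 5 is a closed polygon drawn with `<path>`. Its stroke #0000ff means score at S506, F2331. After flipping Y the toolpath is (38.98,104.27) → (175.78,114.81) → (76.39,159.43) → (127.22,100.51) → (38.98,104.27), returning to the start.

G21
G90
G0 X26.99 Y45.76
M3 S914
G1 X164.48 Y40.51 F794
G1 X36.41 Y108.32
G1 X122.10 Y102.05
G1 X128.06 Y124.47
M5
G0 X61.19 Y166.24
M3 S506
G1 X66.19 Y148.93 F2331
G1 X76.20 Y139.07
G1 X91.22 Y136.67
M5
G0 X102.95 Y61.46
M3 S506
G1 X141.20 Y25.82 F2331
G1 X31.11 Y28.32
G1 X41.03 Y187.24
M5
G0 X93.23 Y186.56
M3 S506
G1 X181.86 Y186.56 F2331
G1 X181.86 Y96.29
G1 X93.23 Y96.29
G1 X93.23 Y186.56
M5
G0 X38.98 Y104.27
M3 S506
G1 X175.78 Y114.81 F2331
G1 X76.39 Y159.43
G1 X127.22 Y100.51
G1 X38.98 Y104.27
M5
G0 X0.00 Y0.00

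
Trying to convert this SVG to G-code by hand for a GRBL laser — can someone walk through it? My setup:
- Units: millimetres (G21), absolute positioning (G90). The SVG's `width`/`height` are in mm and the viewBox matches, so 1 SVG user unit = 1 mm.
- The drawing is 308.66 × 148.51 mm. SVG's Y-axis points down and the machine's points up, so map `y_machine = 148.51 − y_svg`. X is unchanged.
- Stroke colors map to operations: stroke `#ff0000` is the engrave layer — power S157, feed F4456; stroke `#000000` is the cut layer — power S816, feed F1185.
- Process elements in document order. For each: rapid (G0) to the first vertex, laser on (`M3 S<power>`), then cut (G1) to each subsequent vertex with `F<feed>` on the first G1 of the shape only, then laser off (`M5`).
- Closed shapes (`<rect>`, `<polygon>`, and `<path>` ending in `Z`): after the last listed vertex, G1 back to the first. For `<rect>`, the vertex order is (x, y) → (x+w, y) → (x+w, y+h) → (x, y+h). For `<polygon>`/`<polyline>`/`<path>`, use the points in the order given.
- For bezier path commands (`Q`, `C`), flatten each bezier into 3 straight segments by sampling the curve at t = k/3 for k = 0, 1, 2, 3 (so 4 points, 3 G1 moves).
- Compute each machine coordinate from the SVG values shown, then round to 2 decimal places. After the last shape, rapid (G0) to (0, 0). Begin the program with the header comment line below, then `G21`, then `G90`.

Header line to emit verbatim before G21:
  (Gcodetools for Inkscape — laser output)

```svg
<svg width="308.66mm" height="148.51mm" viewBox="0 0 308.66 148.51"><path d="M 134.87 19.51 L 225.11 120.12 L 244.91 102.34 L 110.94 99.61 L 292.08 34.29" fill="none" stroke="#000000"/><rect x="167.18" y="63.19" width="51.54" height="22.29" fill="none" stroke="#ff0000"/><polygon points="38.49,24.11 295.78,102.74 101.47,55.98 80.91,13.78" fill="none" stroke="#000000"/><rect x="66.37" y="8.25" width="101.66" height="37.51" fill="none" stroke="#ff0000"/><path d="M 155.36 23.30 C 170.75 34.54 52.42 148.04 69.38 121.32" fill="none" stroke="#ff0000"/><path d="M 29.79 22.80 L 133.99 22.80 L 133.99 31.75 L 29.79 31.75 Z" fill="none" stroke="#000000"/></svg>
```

viewBox `0 0 308.66 148.51` with mm width/height → 1 unit = 1 mm. Flip: y_m = 148.51 − y_svg.

**Shape 1** — `<path>` open polyline, stroke `#000000` → cut (S816, F1185). Machine vertices: (134.87,129.00) → (225.11,28.39) → (244.91,46.17) → (110.94,48.90) → (292.08,114.22). Open path.

**Shape 2** — `<rect>` rectangle, stroke `#ff0000` → engrave (S157, F4456). Machine vertices: (167.18,85.32) → (218.72,85.32) → (218.72,63.03) → (167.18,63.03) → (167.18,85.32). Closed: final G1 returns to the first vertex.

**Shape 3** — `<polygon>` closed polygon, stroke `#000000` → cut (S816, F1185). Machine vertices: (38.49,124.40) → (295.78,45.77) → (101.47,92.53) → (80.91,134.73) → (38.49,124.40). Closed: final G1 returns to the first vertex.

**Shape 4** — `<rect>` rectangle, stroke `#ff0000` → engrave (S157, F4456). Machine vertices: (66.37,140.26) → (168.03,140.26) → (168.03,102.75) → (66.37,102.75) → (66.37,140.26). Closed: final G1 returns to the first vertex.

**Shape 5** — `<path>` cubic bezier, stroke `#ff0000` → engrave (S157, F4456). Control points (SVG): P0=(155.36,23.30), P1=(170.75,34.54), P2=(52.42,148.04), P3=(69.38,121.32); sampled at t=k/3. Machine vertices: (155.36,125.21) → (136.14,88.86) → (87.55,38.23) → (69.38,27.19). Open path.

**Shape 6** — `<path>` rectangle, stroke `#000000` → cut (S816, F1185). Machine vertices: (29.79,125.71) → (133.99,125.71) → (133.99,116.76) → (29.79,116.76) → (29.79,125.71). Closed: final G1 returns to the first vertex.

(Gcodetools for Inkscape — laser output)
G21
G90
G0 X134.87 Y129.00
M3 S816
G1 X225.11 Y28.39 F1185
G1 X244.91 Y46.17
G1 X110.94 Y48.90
G1 X292.08 Y114.22
M5
G0 X167.18 Y85.32
M3 S157
G1 X218.72 Y85.32 F4456
G1 X218.72 Y63.03
G1 X167.18 Y63.03
G1 X167.18 Y85.32
M5
G0 X38.49 Y124.40
M3 S816
G1 X295.78 Y45.77 F1185
G1 X101.47 Y92.53
G1 X80.91 Y134.73
G1 X38.49 Y124.40
M5
G0 X66.37 Y140.26
M3 S157
G1 X168.03 Y140.26 F4456
G1 X168.03 Y102.75
G1 X66.37 Y102.75
G1 X66.37 Y140.26
M5
G0 X155.36 Y125.21
M3 S157
G1 X136.14 Y88.86 F4456
G1 X87.55 Y38.23
G1 X69.38 Y27.19
M5
G0 X29.79 Y125.71
M3 S816
G1 X133.99 Y125.71 F1185
G1 X133.99 Y116.76
G1 X29.79 Y116.76
G1 X29.79 Y125.71
M5
G0 X0.00 Y0.00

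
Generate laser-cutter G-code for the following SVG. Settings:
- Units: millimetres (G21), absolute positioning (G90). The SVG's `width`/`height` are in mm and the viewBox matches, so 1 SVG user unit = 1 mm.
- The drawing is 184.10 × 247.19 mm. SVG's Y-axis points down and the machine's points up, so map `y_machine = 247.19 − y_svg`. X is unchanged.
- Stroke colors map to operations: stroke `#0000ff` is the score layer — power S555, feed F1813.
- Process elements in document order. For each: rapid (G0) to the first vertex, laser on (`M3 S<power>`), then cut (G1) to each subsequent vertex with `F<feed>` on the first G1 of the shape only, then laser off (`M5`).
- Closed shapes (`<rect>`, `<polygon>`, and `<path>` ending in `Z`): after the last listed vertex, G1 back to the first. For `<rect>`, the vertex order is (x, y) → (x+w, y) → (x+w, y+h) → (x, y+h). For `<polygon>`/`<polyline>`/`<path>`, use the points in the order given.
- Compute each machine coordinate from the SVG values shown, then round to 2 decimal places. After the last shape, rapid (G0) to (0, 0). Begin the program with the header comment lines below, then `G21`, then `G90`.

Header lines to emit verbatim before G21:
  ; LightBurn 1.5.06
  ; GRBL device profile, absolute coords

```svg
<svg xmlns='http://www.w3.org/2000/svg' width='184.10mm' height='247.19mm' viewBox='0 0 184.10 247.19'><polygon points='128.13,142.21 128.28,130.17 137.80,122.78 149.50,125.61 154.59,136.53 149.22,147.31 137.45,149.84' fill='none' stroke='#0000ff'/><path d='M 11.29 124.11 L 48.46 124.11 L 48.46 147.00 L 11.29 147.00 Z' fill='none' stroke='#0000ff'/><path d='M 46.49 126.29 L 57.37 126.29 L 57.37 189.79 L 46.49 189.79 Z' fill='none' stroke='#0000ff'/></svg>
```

; LightBurn 1.5.06
; GRBL device profile, absolute coords
G21
G90
G0 X128.13 Y104.98
M3 S555
G1 X128.28 Y117.02 F1813
G1 X137.80 Y124.41
G1 X149.50 Y121.58
G1 X154.59 Y110.66
G1 X149.22 Y99.88
G1 X137.45 Y97.35
G1 X128.13 Y104.98
M5
G0 X11.29 Y123.08
M3 S555
G1 X48.46 Y123.08 F1813
G1 X48.46 Y100.19
G1 X11.29 Y100.19
G1 X11.29 Y123.08
M5
G0 X46.49 Y120.90
M3 S555
G1 X57.37 Y120.90 F1813
G1 X57.37 Y57.40
G1 X46.49 Y57.40
G1 X46.49 Y120.90
M5
G0 X0.00 Y0.00

viewBox `0 0 184.10 247.19` with mm width/height → 1 unit = 1 mm. Flip: y_m = 247.19 − y_svg.

**Shape 1** — `<polygon>` regular polygon, stroke `#0000ff` → score (S555, F1813). Machine vertices: (128.13,104.98) → (128.28,117.02) → (137.80,124.41) → (149.50,121.58) → (154.59,110.66) → (149.22,99.88) → (137.45,97.35) → (128.13,104.98). Closed: final G1 returns to the first vertex.

**Shape 2** — `<path>` rectangle, stroke `#0000ff` → score (S555, F1813). Machine vertices: (11.29,123.08) → (48.46,123.08) → (48.46,100.19) → (11.29,100.19) → (11.29,123.08). Closed: final G1 returns to the first vertex.

**Shape 3** — `<path>` rectangle, stroke `#0000ff` → score (S555, F1813). Machine vertices: (46.49,120.90) → (57.37,120.90) → (57.37,57.40) → (46.49,57.40) → (46.49,120.90). Closed: final G1 returns to the first vertex.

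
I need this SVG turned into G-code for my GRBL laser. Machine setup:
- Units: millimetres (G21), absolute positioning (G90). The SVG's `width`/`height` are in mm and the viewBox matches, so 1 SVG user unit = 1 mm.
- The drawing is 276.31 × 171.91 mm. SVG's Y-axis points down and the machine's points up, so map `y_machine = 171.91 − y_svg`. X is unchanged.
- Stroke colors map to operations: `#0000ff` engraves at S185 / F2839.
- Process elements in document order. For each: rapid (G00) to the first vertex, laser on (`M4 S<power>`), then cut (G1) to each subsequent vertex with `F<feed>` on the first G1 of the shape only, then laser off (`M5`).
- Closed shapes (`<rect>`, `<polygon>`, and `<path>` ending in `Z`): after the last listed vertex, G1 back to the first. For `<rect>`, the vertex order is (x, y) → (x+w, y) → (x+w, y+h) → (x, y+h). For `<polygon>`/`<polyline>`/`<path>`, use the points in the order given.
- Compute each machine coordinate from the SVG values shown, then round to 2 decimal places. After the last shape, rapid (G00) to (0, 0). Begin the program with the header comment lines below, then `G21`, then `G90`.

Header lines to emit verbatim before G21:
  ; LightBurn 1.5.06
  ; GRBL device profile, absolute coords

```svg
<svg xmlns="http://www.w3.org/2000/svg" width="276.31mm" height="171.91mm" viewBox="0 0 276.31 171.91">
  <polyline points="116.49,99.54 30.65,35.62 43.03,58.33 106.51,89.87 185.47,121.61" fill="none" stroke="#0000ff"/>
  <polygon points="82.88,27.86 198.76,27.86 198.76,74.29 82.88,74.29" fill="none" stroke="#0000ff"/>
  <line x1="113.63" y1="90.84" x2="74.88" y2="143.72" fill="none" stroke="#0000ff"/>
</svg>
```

Since the viewBox matches the mm dimensions, user units are millimetres directly. The only transform is the Y-flip y_m = 171.91 − y_svg.

Shape 1 is a open polyline drawn with `<polyline>`. Its stroke #0000ff means engrave at S185, F2839. After flipping Y the toolpath is (116.49,72.37) → (30.65,136.29) → (43.03,113.58) → (106.51,82.04) → (185.47,50.30).

Shape 2 is a rectangle drawn with `<polygon>`. Its stroke #0000ff means engrave at S185, F2839. After flipping Y the toolpath is (82.88,144.05) → (198.76,144.05) → (198.76,97.62) → (82.88,97.62) → (82.88,144.05), returning to the start.

Shape 3 is a line segment drawn with `<line>`. Its stroke #0000ff means engrave at S185, F2839. After flipping Y the toolpath is (113.63,81.07) → (74.88,28.19).

; LightBurn 1.5.06
; GRBL device profile, absolute coords
G21
G90
G00 X116.49 Y72.37
M4 S185
G1 X30.65 Y136.29 F2839
G1 X43.03 Y113.58
G1 X106.51 Y82.04
G1 X185.47 Y50.30
M5
G00 X82.88 Y144.05
M4 S185
G1 X198.76 Y144.05 F2839
G1 X198.76 Y97.62
G1 X82.88 Y97.62
G1 X82.88 Y144.05
M5
G00 X113.63 Y81.07
M4 S185
G1 X74.88 Y28.19 F2839
M5
G00 X0.00 Y0.00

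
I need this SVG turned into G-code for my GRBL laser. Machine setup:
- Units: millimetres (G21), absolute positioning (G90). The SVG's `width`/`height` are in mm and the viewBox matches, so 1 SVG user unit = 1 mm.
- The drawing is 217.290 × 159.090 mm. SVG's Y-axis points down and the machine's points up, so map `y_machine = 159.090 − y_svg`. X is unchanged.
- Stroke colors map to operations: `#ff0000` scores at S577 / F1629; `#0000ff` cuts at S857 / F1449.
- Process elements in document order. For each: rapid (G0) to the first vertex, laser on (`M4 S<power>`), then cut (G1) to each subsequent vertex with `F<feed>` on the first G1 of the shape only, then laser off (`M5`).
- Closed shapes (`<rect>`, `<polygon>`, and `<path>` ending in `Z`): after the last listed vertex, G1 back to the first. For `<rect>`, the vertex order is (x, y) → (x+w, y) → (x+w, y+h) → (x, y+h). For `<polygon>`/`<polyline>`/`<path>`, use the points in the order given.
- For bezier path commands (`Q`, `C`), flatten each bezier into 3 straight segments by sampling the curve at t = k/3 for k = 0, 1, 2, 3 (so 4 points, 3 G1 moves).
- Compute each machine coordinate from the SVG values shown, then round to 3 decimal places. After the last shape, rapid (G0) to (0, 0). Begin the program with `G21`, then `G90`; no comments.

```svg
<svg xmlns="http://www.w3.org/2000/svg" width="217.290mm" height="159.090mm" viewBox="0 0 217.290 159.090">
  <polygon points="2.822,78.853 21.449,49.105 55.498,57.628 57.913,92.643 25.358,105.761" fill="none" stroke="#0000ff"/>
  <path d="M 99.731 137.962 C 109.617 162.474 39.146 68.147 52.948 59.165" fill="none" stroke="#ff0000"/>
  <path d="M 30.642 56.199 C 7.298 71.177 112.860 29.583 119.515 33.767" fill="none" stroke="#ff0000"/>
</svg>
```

1 u = 1 mm; y_m = 159.090 − y.

[1] `<polygon>` regular polygon, #0000ff→cut S857 F1449: (2.822,80.237) → (21.449,109.985) → (55.498,101.462) → (57.913,66.447) → (25.358,53.329) → (2.822,80.237) (closed)

[2] `<path>` cubic bezier, #ff0000→score S577 F1629: (99.731,21.128) → (88.929,28.667) → (61.140,70.057) → (52.948,99.925)

[3] `<path>` cubic bezier, #ff0000→score S577 F1629: (30.642,102.891) → (41.829,102.980) → (88.329,118.038) → (119.515,125.323)

G21
G90
G0 X2.822 Y80.237
M4 S857
G1 X21.449 Y109.985 F1449
G1 X55.498 Y101.462
G1 X57.913 Y66.447
G1 X25.358 Y53.329
G1 X2.822 Y80.237
M5
G0 X99.731 Y21.128
M4 S577
G1 X88.929 Y28.667 F1629
G1 X61.140 Y70.057
G1 X52.948 Y99.925
M5
G0 X30.642 Y102.891
M4 S577
G1 X41.829 Y102.980 F1629
G1 X88.329 Y118.038
G1 X119.515 Y125.323
M5
G0 X0.000 Y0.000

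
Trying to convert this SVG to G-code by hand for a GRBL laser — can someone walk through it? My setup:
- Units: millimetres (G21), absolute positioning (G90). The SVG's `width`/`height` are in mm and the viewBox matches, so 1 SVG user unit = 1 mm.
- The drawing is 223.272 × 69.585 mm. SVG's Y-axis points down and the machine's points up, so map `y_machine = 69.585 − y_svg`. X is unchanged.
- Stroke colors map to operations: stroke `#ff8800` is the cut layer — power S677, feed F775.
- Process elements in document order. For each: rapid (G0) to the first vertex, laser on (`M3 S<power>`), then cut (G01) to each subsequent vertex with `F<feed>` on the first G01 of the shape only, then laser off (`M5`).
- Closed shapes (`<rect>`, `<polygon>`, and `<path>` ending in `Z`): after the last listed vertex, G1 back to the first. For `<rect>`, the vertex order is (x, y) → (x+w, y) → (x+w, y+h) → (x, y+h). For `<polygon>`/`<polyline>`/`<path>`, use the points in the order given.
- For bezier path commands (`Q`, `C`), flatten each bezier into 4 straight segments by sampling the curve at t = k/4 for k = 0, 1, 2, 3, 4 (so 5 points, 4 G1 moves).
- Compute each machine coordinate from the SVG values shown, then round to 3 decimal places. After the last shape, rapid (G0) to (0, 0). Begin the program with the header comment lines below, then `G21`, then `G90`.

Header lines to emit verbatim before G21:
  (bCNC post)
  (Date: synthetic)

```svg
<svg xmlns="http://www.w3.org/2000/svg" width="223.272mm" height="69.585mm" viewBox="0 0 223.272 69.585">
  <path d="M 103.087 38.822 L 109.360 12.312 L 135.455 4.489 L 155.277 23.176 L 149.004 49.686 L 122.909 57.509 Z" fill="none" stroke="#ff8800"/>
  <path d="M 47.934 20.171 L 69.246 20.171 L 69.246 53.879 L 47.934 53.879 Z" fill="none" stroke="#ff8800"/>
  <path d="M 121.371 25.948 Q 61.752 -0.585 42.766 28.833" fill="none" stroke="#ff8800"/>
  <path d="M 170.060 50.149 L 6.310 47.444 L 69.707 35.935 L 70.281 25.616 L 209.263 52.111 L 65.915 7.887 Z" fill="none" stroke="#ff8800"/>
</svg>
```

(bCNC post)
(Date: synthetic)
G21
G90
G0 X103.087 Y30.763
M3 S677
G01 X109.360 Y57.273 F775
G01 X135.455 Y65.096
G01 X155.277 Y46.409
G01 X149.004 Y19.899
G01 X122.909 Y12.076
G01 X103.087 Y30.763
M5
G0 X47.934 Y49.414
M3 S677
G01 X69.246 Y49.414 F775
G01 X69.246 Y15.706
G01 X47.934 Y15.706
G01 X47.934 Y49.414
M5
G0 X121.371 Y43.637
M3 S677
G01 X94.101 Y53.407 F775
G01 X71.910 Y56.182
G01 X54.799 Y51.964
G01 X42.766 Y40.752
M5
G0 X170.060 Y19.436
M3 S677
G01 X6.310 Y22.141 F775
G01 X69.707 Y33.650
G01 X70.281 Y43.969
G01 X209.263 Y17.474
G01 X65.915 Y61.698
G01 X170.060 Y19.436
M5
G0 X0.000 Y0.000

1 u = 1 mm; y_m = 69.585 − y.

[1] `<path>` regular polygon, #ff8800→cut S677 F775: (103.087,30.763) → (109.360,57.273) → (135.455,65.096) → (155.277,46.409) → (149.004,19.899) → (122.909,12.076) → (103.087,30.763) (closed)

[2] `<path>` rectangle, #ff8800→cut S677 F775: (47.934,49.414) → (69.246,49.414) → (69.246,15.706) → (47.934,15.706) → (47.934,49.414) (closed)

[3] `<path>` quadratic bezier, #ff8800→cut S677 F775: (121.371,43.637) → (94.101,53.407) → (71.910,56.182) → (54.799,51.964) → (42.766,40.752)

[4] `<path>` closed polygon, #ff8800→cut S677 F775: (170.060,19.436) → (6.310,22.141) → (69.707,33.650) → (70.281,43.969) → (209.263,17.474) → (65.915,61.698) → (170.060,19.436) (closed)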